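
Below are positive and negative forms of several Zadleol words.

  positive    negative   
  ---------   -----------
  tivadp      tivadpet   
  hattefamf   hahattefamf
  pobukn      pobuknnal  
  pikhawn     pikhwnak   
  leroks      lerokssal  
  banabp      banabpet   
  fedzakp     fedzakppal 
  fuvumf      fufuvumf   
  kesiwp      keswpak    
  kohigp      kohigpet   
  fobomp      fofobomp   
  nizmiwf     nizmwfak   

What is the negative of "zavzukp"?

"zavzukp" has second-to-last letter 'k'. The stems whose second-to-last letter is 'k' (leroks → lerokssal, pobukn → pobuknnal, fedzakp → fedzakppal) double the final consonant and add -al.
So zavzukp → zavzukppal.

zavzukppal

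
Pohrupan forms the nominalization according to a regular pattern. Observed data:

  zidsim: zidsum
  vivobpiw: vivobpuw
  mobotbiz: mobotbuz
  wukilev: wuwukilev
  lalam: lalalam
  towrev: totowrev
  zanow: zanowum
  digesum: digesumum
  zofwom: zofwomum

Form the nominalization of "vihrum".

"vihrum" has last vowel 'u'. The one such stem in the data (digesum → digesumum) adds -um, so the same rule applies.
So vihrum → vihrumum.

vihrumum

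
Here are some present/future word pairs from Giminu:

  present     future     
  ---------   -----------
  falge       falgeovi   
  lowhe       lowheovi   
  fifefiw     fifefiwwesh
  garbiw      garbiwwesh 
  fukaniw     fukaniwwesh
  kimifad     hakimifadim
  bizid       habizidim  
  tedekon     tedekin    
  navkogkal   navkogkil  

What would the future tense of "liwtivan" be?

liwtivin

fifefiw and bizid both have last vowel 'i' yet inflect differently (fifefiwwesh, habizidim), so the last vowel is not what conditions the rule; the final letter is.
"liwtivan" ends in -n. The one such stem in the data (tedekon → tedekin) changes the last vowel to 'i' (as does navkogkal), so the same rule applies.
The other patterns: stems ending in -e add -ovi; stems ending in -w double the final consonant and add -esh; stems ending in -d add ha- … -im around the stem.
So liwtivan → liwtivin.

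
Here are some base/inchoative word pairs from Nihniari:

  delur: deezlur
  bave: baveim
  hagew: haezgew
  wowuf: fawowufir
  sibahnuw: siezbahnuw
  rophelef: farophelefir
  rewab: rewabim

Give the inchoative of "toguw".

"toguw" ends in -w. The stems ending in -w (sibahnuw → siezbahnuw, hagew → haezgew) insert -ez- after the first vowel.
So toguw → toezguw.

toezguw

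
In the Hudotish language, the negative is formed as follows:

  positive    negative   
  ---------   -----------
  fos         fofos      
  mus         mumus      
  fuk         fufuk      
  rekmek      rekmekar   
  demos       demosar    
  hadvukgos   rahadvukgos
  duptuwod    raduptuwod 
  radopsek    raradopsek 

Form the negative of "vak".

vavak

fuk and rekmek both end in -k yet inflect differently (fufuk, rekmekar), so the final letter is not what conditions the rule; the number of vowels is.
"vak" has 1 vowel. The stems with 1 vowel (fos → fofos, mus → mumus, fuk → fufuk) repeat the first consonant+vowel as a prefix.
The other patterns: stems with 2 vowels add -ar; stems with 3 vowels add the prefix ra-.
So vak → vavak.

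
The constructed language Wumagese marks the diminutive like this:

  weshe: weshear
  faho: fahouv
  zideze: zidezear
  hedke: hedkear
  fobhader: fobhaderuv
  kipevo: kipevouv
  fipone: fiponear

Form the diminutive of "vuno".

vunouv

weshe and fobhader both have last vowel 'e' yet inflect differently (weshear, fobhaderuv), so the last vowel is not what conditions the rule; the final letter is.
"vuno" ends in -o. The stems ending in -o (kipevo → kipevouv, faho → fahouv) add -uv.
The other pattern: stems ending in -e add -ar.
So vuno → vunouv.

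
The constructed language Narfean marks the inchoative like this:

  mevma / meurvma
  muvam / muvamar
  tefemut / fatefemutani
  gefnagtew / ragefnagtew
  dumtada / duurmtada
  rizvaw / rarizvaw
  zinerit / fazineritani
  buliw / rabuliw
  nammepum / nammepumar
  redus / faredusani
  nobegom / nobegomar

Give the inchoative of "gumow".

ragumow

"gumow" ends in -w. The stems ending in -w (rizvaw → rarizvaw, gefnagtew → ragefnagtew, buliw → rabuliw) add the prefix ra-.
So gumow → ragumow.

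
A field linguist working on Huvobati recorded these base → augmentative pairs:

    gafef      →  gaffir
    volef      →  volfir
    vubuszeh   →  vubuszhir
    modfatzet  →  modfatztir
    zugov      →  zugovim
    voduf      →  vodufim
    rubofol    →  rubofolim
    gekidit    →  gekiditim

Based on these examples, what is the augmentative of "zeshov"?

zeshovim

"zeshov" has last vowel 'o'. The stems whose last vowel is 'o' (zugov → zugovim, rubofol → rubofolim) add -im.
So zeshov → zeshovim.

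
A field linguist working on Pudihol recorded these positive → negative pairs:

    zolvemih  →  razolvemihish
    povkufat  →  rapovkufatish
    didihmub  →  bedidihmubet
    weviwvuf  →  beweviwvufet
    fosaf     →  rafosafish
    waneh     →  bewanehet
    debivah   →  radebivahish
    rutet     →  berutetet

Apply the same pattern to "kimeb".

bekimebet

waneh and zolvemih both end in -h yet inflect differently (bewanehet, razolvemihish), so the final letter is not what conditions the rule; the last vowel is.
"kimeb" has last vowel 'e'. The stems whose last vowel is 'e' (waneh → bewanehet, rutet → berutetet) add be- … -et around the stem.
So kimeb → bekimebet.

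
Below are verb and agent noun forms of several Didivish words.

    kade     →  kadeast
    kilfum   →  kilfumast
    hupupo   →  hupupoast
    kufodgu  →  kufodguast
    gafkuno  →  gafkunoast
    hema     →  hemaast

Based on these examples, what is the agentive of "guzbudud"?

guzbududast

Every pair shown (kade → kadeast, kilfum → kilfumast, hupupo → hupupoast, …) follows the same rule: add -ast.
So guzbudud → guzbududast.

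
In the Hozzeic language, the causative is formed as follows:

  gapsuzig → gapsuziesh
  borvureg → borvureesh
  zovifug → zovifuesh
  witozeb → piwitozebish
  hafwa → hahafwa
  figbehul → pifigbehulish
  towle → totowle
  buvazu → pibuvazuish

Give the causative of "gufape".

gugufape

borvureg and towle both have last vowel 'e' yet inflect differently (borvureesh, totowle), so the last vowel is not what conditions the rule; the final letter is.
"gufape" ends in -e. The one such stem in the data (towle → totowle) repeats the first consonant+vowel as a prefix (as does hafwa), so the same rule applies.
So gufape → gugufape.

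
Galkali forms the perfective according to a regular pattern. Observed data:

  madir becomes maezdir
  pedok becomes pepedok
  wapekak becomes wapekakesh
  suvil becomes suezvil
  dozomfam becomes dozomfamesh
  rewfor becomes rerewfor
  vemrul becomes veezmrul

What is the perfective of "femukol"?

fefemukol

madir and rewfor both end in -r yet inflect differently (maezdir, rerewfor), so the final letter is not what conditions the rule; the last vowel is.
"femukol" has last vowel 'o'. The stems whose last vowel is 'o' (rewfor → rerewfor, pedok → pepedok) repeat the first consonant+vowel as a prefix.
So femukol → fefemukol.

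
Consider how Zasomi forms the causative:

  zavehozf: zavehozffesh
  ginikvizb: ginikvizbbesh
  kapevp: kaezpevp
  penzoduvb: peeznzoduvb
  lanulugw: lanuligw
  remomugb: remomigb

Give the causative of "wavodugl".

"wavodugl" has second-to-last letter 'g'. The stems whose second-to-last letter is 'g' (lanulugw → lanuligw, remomugb → remomigb) change the last vowel to 'i'.
The other patterns: stems whose second-to-last letter is 'v' insert -ez- after the first vowel; stems whose second-to-last letter is 'z' double the final consonant and add -esh.
So wavodugl → wavodigl.

wavodigl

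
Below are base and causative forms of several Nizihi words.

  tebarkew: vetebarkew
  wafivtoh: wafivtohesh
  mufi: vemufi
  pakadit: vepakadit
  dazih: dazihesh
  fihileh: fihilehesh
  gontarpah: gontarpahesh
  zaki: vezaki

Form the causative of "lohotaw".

velohotaw

"lohotaw" ends in -w. The one such stem in the data (tebarkew → vetebarkew) adds the prefix ve-, so the same rule applies.
The other pattern: stems ending in -h add -esh.
So lohotaw → velohotaw.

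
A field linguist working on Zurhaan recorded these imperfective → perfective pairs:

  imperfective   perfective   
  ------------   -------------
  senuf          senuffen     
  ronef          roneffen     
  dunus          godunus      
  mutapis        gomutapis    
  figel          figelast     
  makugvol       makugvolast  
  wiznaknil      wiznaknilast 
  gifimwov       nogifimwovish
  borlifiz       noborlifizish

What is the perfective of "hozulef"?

senuf and dunus both have last vowel 'u' yet inflect differently (senuffen, godunus), so the last vowel is not what conditions the rule; the final letter is.
"hozulef" ends in -f. The stems ending in -f (senuf → senuffen, ronef → roneffen) double the final consonant and add -en.
The other patterns: stems ending in -s add the prefix go-; stems ending in -l add -ast; stems ending in -v or -z add no- … -ish around the stem.
So hozulef → hozuleffen.

hozuleffen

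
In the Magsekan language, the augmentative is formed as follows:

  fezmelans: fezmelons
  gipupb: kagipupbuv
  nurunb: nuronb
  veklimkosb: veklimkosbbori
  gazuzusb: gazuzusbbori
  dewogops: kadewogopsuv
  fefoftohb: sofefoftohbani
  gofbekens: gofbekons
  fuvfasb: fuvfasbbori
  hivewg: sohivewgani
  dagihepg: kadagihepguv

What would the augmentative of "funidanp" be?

dewogops and gofbekens both end in -s yet inflect differently (kadewogopsuv, gofbekons), so the final letter is not what conditions the rule; the second-to-last letter is.
"funidanp" has second-to-last letter 'n'. The stems whose second-to-last letter is 'n' (gofbekens → gofbekons, nurunb → nuronb, fezmelans → fezmelons) change the last vowel to 'o'.
So funidanp → funidonp.

funidonp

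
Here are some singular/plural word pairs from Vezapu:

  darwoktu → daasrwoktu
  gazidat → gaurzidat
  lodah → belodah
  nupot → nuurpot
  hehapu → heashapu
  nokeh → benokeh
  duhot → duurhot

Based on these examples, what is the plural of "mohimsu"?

"mohimsu" ends in -u. The stems ending in -u (darwoktu → daasrwoktu, hehapu → heashapu) insert -as- after the first vowel.
So mohimsu → moashimsu.

moashimsu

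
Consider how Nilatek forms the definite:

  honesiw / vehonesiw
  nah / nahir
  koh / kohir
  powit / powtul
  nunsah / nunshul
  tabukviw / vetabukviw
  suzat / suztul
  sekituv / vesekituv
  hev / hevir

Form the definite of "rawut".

rawtul

koh and nunsah both end in -h yet inflect differently (kohir, nunshul), so the final letter is not what conditions the rule; the number of vowels is.
"rawut" has 2 vowels. The stems with 2 vowels (powit → powtul, suzat → suztul, nunsah → nunshul) delete the last vowel and add -ul.
The other patterns: stems with 1 vowel add -ir; stems with 3 vowels add the prefix ve-.
So rawut → rawtul.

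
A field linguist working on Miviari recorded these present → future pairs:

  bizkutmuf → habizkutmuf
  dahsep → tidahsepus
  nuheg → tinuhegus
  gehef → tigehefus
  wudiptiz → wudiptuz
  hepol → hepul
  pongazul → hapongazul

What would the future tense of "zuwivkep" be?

bizkutmuf and gehef both end in -f yet inflect differently (habizkutmuf, tigehefus), so the final letter is not what conditions the rule; the last vowel is.
"zuwivkep" has last vowel 'e'. The stems whose last vowel is 'e' (gehef → tigehefus, nuheg → tinuhegus, dahsep → tidahsepus) add ti- … -us around the stem.
So zuwivkep → tizuwivkepus.

tizuwivkepus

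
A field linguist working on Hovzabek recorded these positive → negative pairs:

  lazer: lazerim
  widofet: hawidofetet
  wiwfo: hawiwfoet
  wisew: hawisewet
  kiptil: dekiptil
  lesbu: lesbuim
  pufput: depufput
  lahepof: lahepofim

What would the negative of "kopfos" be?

widofet and pufput both end in -t yet inflect differently (hawidofetet, depufput), so the final letter is not what conditions the rule; the first letter is.
"kopfos" begins with k-. The one such stem in the data (kiptil → dekiptil) adds the prefix de-, so the same rule applies.
So kopfos → dekopfos.

dekopfos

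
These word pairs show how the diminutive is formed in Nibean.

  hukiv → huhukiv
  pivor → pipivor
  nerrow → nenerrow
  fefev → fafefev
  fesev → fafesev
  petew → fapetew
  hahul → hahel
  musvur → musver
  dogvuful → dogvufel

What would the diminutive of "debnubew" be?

fadebnubew

hukiv and fefev both end in -v yet inflect differently (huhukiv, fafefev), so the final letter is not what conditions the rule; the last vowel is.
"debnubew" has last vowel 'e'. The stems whose last vowel is 'e' (fefev → fafefev, fesev → fafesev, petew → fapetew) add the prefix fa-.
So debnubew → fadebnubew.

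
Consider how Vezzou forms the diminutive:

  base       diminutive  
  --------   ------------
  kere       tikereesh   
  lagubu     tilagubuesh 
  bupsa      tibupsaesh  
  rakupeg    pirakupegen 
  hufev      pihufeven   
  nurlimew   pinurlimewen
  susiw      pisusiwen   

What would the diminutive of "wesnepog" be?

piwesnepogen

kere and rakupeg both have last vowel 'e' yet inflect differently (tikereesh, pirakupegen), so the last vowel is not what conditions the rule; whether the stem ends in a vowel or a consonant is.
"wesnepog" ends in a consonant. The stems ending in a consonant (rakupeg → pirakupegen, hufev → pihufeven, nurlimew → pinurlimewen) add pi- … -en around the stem.
So wesnepog → piwesnepogen.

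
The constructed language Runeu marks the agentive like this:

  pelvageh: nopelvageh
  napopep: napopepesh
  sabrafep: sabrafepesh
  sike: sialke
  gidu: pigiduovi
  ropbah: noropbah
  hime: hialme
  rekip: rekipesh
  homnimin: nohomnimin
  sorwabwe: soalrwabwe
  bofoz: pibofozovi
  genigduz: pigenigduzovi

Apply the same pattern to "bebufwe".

bealbufwe

pelvageh and hime both have last vowel 'e' yet inflect differently (nopelvageh, hialme), so the last vowel is not what conditions the rule; the final letter is.
"bebufwe" ends in -e. The stems ending in -e (hime → hialme, sorwabwe → soalrwabwe, sike → sialke) insert -al- after the first vowel.
The other patterns: stems ending in -h or -n add the prefix no-; stems ending in -p add -esh; stems ending in -u or -z add pi- … -ovi around the stem.
So bebufwe → bealbufwe.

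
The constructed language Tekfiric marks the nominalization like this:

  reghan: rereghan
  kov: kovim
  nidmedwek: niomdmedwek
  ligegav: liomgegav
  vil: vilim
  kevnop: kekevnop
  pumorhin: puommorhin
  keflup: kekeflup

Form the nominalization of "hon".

honim

kov and ligegav both end in -v yet inflect differently (kovim, liomgegav), so the final letter is not what conditions the rule; the number of vowels is.
"hon" has 1 vowel. The stems with 1 vowel (kov → kovim, vil → vilim) add -im.
The other patterns: stems with 2 vowels repeat the first consonant+vowel as a prefix; stems with 3 vowels insert -om- after the first vowel.
So hon → honim.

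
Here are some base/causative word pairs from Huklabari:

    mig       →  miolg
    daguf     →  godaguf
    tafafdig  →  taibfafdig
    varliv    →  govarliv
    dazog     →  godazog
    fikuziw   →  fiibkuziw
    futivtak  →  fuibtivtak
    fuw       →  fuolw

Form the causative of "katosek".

mig and dazog both end in -g yet inflect differently (miolg, godazog), so the final letter is not what conditions the rule; the number of vowels is.
"katosek" has 3 vowels. The stems with 3 vowels (futivtak → fuibtivtak, tafafdig → taibfafdig, fikuziw → fiibkuziw) insert -ib- after the first vowel.
The other patterns: stems with 1 vowel insert -ol- after the first vowel; stems with 2 vowels add the prefix go-.
So katosek → kaibtosek.

kaibtosek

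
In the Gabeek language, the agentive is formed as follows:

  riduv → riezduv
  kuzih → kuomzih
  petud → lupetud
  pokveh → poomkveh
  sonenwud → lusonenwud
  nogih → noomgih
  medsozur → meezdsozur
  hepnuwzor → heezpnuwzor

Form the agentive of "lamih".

laommih

"lamih" ends in -h. The stems ending in -h (pokveh → poomkveh, nogih → noomgih, kuzih → kuomzih) insert -om- after the first vowel.
So lamih → laommih.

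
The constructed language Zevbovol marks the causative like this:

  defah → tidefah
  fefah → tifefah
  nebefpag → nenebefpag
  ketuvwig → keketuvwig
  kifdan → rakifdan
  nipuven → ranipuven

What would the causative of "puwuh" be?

defah and nebefpag both have last vowel 'a' yet inflect differently (tidefah, nenebefpag), so the last vowel is not what conditions the rule; the final letter is.
"puwuh" ends in -h. The stems ending in -h (defah → tidefah, fefah → tifefah) add the prefix ti-.
The other patterns: stems ending in -g repeat the first consonant+vowel as a prefix; stems ending in -n add the prefix ra-.
So puwuh → tipuwuh.

tipuwuh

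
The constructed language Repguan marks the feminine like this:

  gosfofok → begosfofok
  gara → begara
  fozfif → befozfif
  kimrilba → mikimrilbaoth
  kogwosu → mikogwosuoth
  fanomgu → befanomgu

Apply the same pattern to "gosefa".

begosefa

kimrilba and gara both end in -a yet inflect differently (mikimrilbaoth, begara), so the final letter is not what conditions the rule; the first letter is.
"gosefa" begins with g-. The stems beginning with g- (gara → begara, gosfofok → begosfofok) add the prefix be-.
So gosefa → begosefa.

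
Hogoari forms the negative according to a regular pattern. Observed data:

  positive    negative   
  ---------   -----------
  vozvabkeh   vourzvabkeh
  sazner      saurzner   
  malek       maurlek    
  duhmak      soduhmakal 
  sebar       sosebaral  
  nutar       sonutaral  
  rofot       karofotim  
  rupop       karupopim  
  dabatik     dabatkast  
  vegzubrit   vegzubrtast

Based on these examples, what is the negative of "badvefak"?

"badvefak" has last vowel 'a'. The stems whose last vowel is 'a' (duhmak → soduhmakal, sebar → sosebaral, nutar → sonutaral) add so- … -al around the stem.
The other patterns: stems whose last vowel is 'e' insert -ur- after the first vowel; stems whose last vowel is 'o' add ka- … -im around the stem; stems whose last vowel is 'i' delete the last vowel and add -ast.
So badvefak → sobadvefakal.

sobadvefakal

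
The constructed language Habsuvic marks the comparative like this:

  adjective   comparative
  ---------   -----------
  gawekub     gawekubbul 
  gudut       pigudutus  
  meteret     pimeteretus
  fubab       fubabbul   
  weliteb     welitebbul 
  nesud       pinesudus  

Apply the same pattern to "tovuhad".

pitovuhadus

gawekub and nesud both have last vowel 'u' yet inflect differently (gawekubbul, pinesudus), so the last vowel is not what conditions the rule; the final letter is.
"tovuhad" ends in -d. The one such stem in the data (nesud → pinesudus) adds pi- … -us around the stem, so the same rule applies.
The other pattern: stems ending in -b double the final consonant and add -ul.
So tovuhad → pitovuhadus.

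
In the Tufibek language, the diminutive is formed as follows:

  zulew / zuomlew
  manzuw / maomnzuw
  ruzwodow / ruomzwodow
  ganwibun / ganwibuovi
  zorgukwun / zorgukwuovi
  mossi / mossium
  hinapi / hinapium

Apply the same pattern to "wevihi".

wevihium

manzuw and ganwibun both have last vowel 'u' yet inflect differently (maomnzuw, ganwibuovi), so the last vowel is not what conditions the rule; the final letter is.
"wevihi" ends in -i. The stems ending in -i (mossi → mossium, hinapi → hinapium) add -um.
The other patterns: stems ending in -w insert -om- after the first vowel; stems ending in -n drop the final letter and add -ovi.
So wevihi → wevihium.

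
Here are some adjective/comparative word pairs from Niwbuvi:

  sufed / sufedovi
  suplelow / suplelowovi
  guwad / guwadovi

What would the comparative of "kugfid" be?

Every pair shown (sufed → sufedovi, suplelow → suplelowovi, guwad → guwadovi) follows the same rule: add -ovi.
So kugfid → kugfidovi.

kugfidovi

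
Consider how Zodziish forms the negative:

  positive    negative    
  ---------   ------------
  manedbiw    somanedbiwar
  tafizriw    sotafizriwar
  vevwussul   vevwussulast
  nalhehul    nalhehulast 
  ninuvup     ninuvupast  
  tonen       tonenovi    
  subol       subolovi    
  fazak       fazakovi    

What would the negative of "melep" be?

"melep" has last vowel 'e'. The one such stem in the data (tonen → tonenovi) adds -ovi, so the same rule applies.
So melep → melepovi.

melepovi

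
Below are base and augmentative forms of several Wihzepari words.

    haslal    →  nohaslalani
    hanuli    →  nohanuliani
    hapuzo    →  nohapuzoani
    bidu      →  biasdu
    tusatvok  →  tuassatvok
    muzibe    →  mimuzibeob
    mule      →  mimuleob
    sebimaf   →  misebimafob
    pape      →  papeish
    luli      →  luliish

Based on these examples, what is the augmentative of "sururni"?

"sururni" begins with s-. The one such stem in the data (sebimaf → misebimafob) adds mi- … -ob around the stem, so the same rule applies.
So sururni → misururniob.

misururniob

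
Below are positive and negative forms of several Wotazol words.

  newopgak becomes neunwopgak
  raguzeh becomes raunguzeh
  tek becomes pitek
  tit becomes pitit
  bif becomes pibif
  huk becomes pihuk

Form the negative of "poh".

pipoh

newopgak and tek both end in -k yet inflect differently (neunwopgak, pitek), so the final letter is not what conditions the rule; the number of vowels is.
"poh" has 1 vowel. The stems with 1 vowel (tek → pitek, tit → pitit, bif → pibif) add the prefix pi-.
The other pattern: stems with 3 vowels insert -un- after the first vowel.
So poh → pipoh.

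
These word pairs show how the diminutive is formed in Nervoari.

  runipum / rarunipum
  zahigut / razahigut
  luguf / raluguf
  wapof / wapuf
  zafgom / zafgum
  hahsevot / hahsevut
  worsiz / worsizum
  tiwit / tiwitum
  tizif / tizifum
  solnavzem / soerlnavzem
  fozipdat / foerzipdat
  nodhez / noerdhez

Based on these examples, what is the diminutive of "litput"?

"litput" has last vowel 'u'. The stems whose last vowel is 'u' (runipum → rarunipum, zahigut → razahigut, luguf → raluguf) add the prefix ra-.
The other patterns: stems whose last vowel is 'o' change the last vowel to 'u'; stems whose last vowel is 'i' add -um; stems whose last vowel is 'a' or 'e' insert -er- after the first vowel.
So litput → ralitput.

ralitput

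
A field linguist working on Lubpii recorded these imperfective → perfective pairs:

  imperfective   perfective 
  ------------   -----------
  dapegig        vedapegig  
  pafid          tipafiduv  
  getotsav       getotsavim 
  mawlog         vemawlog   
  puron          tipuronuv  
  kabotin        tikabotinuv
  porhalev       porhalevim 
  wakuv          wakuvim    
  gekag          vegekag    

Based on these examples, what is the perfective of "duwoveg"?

"duwoveg" ends in -g. The stems ending in -g (gekag → vegekag, dapegig → vedapegig, mawlog → vemawlog) add the prefix ve-.
The other patterns: stems ending in -v add -im; stems ending in -d or -n add ti- … -uv around the stem.
So duwoveg → veduwoveg.

veduwoveg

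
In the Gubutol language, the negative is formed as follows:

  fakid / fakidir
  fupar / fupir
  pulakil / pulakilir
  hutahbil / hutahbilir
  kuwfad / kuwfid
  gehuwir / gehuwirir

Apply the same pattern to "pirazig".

fakid and kuwfad both end in -d yet inflect differently (fakidir, kuwfid), so the final letter is not what conditions the rule; the last vowel is.
"pirazig" has last vowel 'i'. The stems whose last vowel is 'i' (pulakil → pulakilir, gehuwir → gehuwirir, hutahbil → hutahbilir) add -ir.
The other pattern: stems whose last vowel is 'a' change the last vowel to 'i'.
So pirazig → pirazigir.

pirazigir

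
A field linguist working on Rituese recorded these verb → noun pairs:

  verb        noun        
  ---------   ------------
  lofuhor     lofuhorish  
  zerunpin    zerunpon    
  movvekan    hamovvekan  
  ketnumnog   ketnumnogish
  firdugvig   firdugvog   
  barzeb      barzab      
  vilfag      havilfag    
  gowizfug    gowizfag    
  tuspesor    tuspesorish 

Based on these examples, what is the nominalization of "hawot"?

hawotish

vilfag and ketnumnog both end in -g yet inflect differently (havilfag, ketnumnogish), so the final letter is not what conditions the rule; the last vowel is.
"hawot" has last vowel 'o'. The stems whose last vowel is 'o' (lofuhor → lofuhorish, tuspesor → tuspesorish, ketnumnog → ketnumnogish) add -ish.
The other patterns: stems whose last vowel is 'a' add the prefix ha-; stems whose last vowel is 'i' change the last vowel to 'o'; stems whose last vowel is 'e' or 'u' change the last vowel to 'a'.
So hawot → hawotish.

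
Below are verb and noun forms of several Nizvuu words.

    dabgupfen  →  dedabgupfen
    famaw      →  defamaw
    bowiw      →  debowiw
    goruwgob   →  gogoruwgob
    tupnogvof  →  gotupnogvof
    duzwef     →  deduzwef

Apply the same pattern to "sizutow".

gosizutow

"sizutow" has last vowel 'o'. The stems whose last vowel is 'o' (tupnogvof → gotupnogvof, goruwgob → gogoruwgob) add the prefix go-.
So sizutow → gosizutow.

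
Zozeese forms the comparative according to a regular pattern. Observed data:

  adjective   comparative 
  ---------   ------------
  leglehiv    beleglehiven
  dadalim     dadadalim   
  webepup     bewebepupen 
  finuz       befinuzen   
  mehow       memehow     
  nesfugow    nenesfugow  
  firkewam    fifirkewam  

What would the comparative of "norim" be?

nonorim

"norim" ends in -m. The stems ending in -m (firkewam → fifirkewam, dadalim → dadadalim) repeat the first consonant+vowel as a prefix.
So norim → nonorim.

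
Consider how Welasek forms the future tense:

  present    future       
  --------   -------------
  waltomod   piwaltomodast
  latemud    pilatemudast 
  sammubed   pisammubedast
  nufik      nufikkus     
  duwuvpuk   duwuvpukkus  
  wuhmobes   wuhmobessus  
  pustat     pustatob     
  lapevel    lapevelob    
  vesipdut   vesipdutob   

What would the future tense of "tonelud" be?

pitoneludast

"tonelud" ends in -d. The stems ending in -d (waltomod → piwaltomodast, latemud → pilatemudast, sammubed → pisammubedast) add pi- … -ast around the stem.
So tonelud → pitoneludast.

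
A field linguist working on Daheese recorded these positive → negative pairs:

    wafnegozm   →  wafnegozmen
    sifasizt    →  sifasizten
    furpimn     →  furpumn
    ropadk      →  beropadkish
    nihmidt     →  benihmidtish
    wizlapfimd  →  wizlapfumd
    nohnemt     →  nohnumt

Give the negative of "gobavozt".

sifasizt and nohnemt both end in -t yet inflect differently (sifasizten, nohnumt), so the final letter is not what conditions the rule; the second-to-last letter is.
"gobavozt" has second-to-last letter 'z'. The stems whose second-to-last letter is 'z' (sifasizt → sifasizten, wafnegozm → wafnegozmen) add -en.
The other patterns: stems whose second-to-last letter is 'm' change the last vowel to 'u'; stems whose second-to-last letter is 'd' add be- … -ish around the stem.
So gobavozt → gobavozten.

gobavozten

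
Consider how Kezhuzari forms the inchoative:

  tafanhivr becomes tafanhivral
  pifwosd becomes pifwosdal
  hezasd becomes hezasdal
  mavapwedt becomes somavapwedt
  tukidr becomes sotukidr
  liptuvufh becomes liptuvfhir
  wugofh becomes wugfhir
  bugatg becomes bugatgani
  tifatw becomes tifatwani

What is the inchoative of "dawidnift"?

tafanhivr and tukidr both end in -r yet inflect differently (tafanhivral, sotukidr), so the final letter is not what conditions the rule; the second-to-last letter is.
"dawidnift" has second-to-last letter 'f'. The stems whose second-to-last letter is 'f' (liptuvufh → liptuvfhir, wugofh → wugfhir) delete the last vowel and add -ir.
The other patterns: stems whose second-to-last letter is 's' or 'v' add -al; stems whose second-to-last letter is 'd' add the prefix so-; stems whose second-to-last letter is 't' add -ani.
So dawidnift → dawidnftir.

dawidnftir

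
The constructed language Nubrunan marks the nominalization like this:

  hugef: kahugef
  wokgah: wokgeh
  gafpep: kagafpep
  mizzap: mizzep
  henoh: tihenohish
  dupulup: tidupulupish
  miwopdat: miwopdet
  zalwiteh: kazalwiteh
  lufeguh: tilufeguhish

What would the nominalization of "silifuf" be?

"silifuf" has last vowel 'u'. The stems whose last vowel is 'u' (lufeguh → tilufeguhish, dupulup → tidupulupish) add ti- … -ish around the stem.
So silifuf → tisilifufish.

tisilifufish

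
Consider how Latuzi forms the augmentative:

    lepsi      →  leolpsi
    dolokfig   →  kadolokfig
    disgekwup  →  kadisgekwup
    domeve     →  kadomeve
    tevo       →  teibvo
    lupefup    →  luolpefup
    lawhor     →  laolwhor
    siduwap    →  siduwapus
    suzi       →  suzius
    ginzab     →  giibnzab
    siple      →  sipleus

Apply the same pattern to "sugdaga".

sugdagaus

"sugdaga" begins with s-. The stems beginning with s- (siple → sipleus, suzi → suzius, siduwap → siduwapus) add -us.
The other patterns: stems beginning with d- add the prefix ka-; stems beginning with l- insert -ol- after the first vowel; stems beginning with g- or t- insert -ib- after the first vowel.
So sugdaga → sugdagaus.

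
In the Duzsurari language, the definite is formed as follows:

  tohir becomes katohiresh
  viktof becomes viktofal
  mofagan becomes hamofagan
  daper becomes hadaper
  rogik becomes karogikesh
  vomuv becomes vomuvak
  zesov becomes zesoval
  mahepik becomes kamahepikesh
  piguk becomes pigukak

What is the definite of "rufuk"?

"rufuk" has last vowel 'u'. The stems whose last vowel is 'u' (vomuv → vomuvak, piguk → pigukak) add -ak.
The other patterns: stems whose last vowel is 'i' add ka- … -esh around the stem; stems whose last vowel is 'o' add -al; stems whose last vowel is 'a' or 'e' add the prefix ha-.
So rufuk → rufukak.

rufukak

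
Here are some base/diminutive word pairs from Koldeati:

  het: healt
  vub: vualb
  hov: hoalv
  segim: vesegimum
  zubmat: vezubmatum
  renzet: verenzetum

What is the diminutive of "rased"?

het and zubmat both end in -t yet inflect differently (healt, vezubmatum), so the final letter is not what conditions the rule; the number of vowels is.
"rased" has 2 vowels. The stems with 2 vowels (segim → vesegimum, zubmat → vezubmatum, renzet → verenzetum) add ve- … -um around the stem.
So rased → verasedum.

verasedum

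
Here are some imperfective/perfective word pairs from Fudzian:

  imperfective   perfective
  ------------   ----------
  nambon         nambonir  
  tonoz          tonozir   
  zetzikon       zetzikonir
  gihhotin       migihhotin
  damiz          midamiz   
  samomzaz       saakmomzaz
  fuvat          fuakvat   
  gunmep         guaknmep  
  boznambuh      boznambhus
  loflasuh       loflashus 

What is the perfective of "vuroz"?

nambon and gihhotin both end in -n yet inflect differently (nambonir, migihhotin), so the final letter is not what conditions the rule; the last vowel is.
"vuroz" has last vowel 'o'. The stems whose last vowel is 'o' (nambon → nambonir, tonoz → tonozir, zetzikon → zetzikonir) add -ir.
So vuroz → vurozir.

vurozir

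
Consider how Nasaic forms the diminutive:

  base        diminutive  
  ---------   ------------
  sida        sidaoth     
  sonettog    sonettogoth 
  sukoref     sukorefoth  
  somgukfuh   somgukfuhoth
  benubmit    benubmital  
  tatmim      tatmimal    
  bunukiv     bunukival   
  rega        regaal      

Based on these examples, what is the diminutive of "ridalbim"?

ridalbimal

sida and rega both end in -a yet inflect differently (sidaoth, regaal), so the final letter is not what conditions the rule; the first letter is.
"ridalbim" begins with r-. The one such stem in the data (rega → regaal) adds -al, so the same rule applies.
So ridalbim → ridalbimal.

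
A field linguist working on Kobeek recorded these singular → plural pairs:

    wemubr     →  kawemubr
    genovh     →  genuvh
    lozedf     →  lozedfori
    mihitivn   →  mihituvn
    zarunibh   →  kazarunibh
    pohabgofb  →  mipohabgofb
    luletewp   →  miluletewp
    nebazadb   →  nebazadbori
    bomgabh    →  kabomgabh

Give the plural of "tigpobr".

genovh and bomgabh both end in -h yet inflect differently (genuvh, kabomgabh), so the final letter is not what conditions the rule; the second-to-last letter is.
"tigpobr" has second-to-last letter 'b'. The stems whose second-to-last letter is 'b' (bomgabh → kabomgabh, wemubr → kawemubr, zarunibh → kazarunibh) add the prefix ka-.
The other patterns: stems whose second-to-last letter is 'd' add -ori; stems whose second-to-last letter is 'v' change the last vowel to 'u'; stems whose second-to-last letter is 'f' or 'w' add the prefix mi-.
So tigpobr → katigpobr.

katigpobr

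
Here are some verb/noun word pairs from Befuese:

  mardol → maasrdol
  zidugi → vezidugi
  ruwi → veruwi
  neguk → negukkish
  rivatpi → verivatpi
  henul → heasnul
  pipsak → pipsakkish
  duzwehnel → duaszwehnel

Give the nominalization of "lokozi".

velokozi

henul and neguk both have last vowel 'u' yet inflect differently (heasnul, negukkish), so the last vowel is not what conditions the rule; the final letter is.
"lokozi" ends in -i. The stems ending in -i (rivatpi → verivatpi, zidugi → vezidugi, ruwi → veruwi) add the prefix ve-.
The other patterns: stems ending in -l insert -as- after the first vowel; stems ending in -k double the final consonant and add -ish.
So lokozi → velokozi.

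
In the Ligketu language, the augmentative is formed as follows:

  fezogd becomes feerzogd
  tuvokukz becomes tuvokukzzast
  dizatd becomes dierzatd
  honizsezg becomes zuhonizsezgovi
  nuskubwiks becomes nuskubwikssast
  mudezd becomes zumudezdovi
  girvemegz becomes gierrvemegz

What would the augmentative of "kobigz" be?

koerbigz

girvemegz and tuvokukz both end in -z yet inflect differently (gierrvemegz, tuvokukzzast), so the final letter is not what conditions the rule; the second-to-last letter is.
"kobigz" has second-to-last letter 'g'. The stems whose second-to-last letter is 'g' (fezogd → feerzogd, girvemegz → gierrvemegz) insert -er- after the first vowel.
The other patterns: stems whose second-to-last letter is 'k' double the final consonant and add -ast; stems whose second-to-last letter is 'z' add zu- … -ovi around the stem.
So kobigz → koerbigz.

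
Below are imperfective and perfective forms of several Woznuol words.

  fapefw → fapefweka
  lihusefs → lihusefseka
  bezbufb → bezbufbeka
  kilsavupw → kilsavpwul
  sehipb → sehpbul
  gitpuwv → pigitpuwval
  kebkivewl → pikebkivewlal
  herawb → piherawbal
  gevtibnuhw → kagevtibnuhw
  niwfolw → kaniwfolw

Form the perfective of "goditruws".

fapefw and kilsavupw both end in -w yet inflect differently (fapefweka, kilsavpwul), so the final letter is not what conditions the rule; the second-to-last letter is.
"goditruws" has second-to-last letter 'w'. The stems whose second-to-last letter is 'w' (gitpuwv → pigitpuwval, kebkivewl → pikebkivewlal, herawb → piherawbal) add pi- … -al around the stem.
So goditruws → pigoditruwsal.

pigoditruwsal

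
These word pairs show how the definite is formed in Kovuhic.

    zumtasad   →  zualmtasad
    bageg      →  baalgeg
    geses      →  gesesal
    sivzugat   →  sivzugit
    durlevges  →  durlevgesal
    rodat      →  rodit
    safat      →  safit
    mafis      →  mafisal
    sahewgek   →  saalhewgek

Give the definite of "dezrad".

geses and bageg both have last vowel 'e' yet inflect differently (gesesal, baalgeg), so the last vowel is not what conditions the rule; the final letter is.
"dezrad" ends in -d. The one such stem in the data (zumtasad → zualmtasad) inserts -al- after the first vowel (as do bageg, sahewgek), so the same rule applies.
So dezrad → dealzrad.

dealzrad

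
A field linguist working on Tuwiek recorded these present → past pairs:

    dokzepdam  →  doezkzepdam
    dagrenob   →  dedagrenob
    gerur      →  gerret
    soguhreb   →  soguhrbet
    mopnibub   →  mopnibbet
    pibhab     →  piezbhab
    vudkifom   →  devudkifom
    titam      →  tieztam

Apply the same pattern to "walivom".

dewalivom

vudkifom and dokzepdam both end in -m yet inflect differently (devudkifom, doezkzepdam), so the final letter is not what conditions the rule; the last vowel is.
"walivom" has last vowel 'o'. The stems whose last vowel is 'o' (dagrenob → dedagrenob, vudkifom → devudkifom) add the prefix de-.
So walivom → dewalivom.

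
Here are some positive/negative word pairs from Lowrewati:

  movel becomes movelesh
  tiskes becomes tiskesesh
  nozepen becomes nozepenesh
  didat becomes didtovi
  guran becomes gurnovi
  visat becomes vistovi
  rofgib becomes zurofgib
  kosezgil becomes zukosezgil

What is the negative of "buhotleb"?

"buhotleb" has last vowel 'e'. The stems whose last vowel is 'e' (movel → movelesh, tiskes → tiskesesh, nozepen → nozepenesh) add -esh.
The other patterns: stems whose last vowel is 'a' delete the last vowel and add -ovi; stems whose last vowel is 'i' add the prefix zu-.
So buhotleb → buhotlebesh.

buhotlebesh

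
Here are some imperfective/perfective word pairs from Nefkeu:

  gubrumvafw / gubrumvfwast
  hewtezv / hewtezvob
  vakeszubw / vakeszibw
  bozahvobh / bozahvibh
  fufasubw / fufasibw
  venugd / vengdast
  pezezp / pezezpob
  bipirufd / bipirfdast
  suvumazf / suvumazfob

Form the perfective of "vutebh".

fufasubw and gubrumvafw both end in -w yet inflect differently (fufasibw, gubrumvfwast), so the final letter is not what conditions the rule; the second-to-last letter is.
"vutebh" has second-to-last letter 'b'. The stems whose second-to-last letter is 'b' (bozahvobh → bozahvibh, fufasubw → fufasibw, vakeszubw → vakeszibw) change the last vowel to 'i'.
So vutebh → vutibh.

vutibh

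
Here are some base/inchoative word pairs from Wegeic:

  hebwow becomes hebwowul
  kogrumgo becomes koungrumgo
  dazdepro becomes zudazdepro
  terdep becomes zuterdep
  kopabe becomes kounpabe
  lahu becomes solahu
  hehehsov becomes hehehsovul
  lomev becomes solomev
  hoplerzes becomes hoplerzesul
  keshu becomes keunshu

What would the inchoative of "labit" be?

solabit

"labit" begins with l-. The stems beginning with l- (lahu → solahu, lomev → solomev) add the prefix so-.
The other patterns: stems beginning with h- add -ul; stems beginning with k- insert -un- after the first vowel; stems beginning with d- or t- add the prefix zu-.
So labit → solabit.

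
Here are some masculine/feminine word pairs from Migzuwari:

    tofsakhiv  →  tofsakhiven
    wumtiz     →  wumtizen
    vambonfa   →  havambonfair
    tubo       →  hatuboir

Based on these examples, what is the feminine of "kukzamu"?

tofsakhiv and tubo both begin with t- yet inflect differently (tofsakhiven, hatuboir), so the first letter is not what conditions the rule; whether the stem ends in a vowel or a consonant is.
"kukzamu" ends in a vowel. The stems ending in a vowel (vambonfa → havambonfair, tubo → hatuboir) add ha- … -ir around the stem.
So kukzamu → hakukzamuir.

hakukzamuir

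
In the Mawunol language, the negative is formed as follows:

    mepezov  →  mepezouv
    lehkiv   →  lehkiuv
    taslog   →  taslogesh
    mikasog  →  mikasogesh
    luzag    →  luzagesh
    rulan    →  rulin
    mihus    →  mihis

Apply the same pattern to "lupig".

mepezov and taslog both have last vowel 'o' yet inflect differently (mepezouv, taslogesh), so the last vowel is not what conditions the rule; the final letter is.
"lupig" ends in -g. The stems ending in -g (taslog → taslogesh, mikasog → mikasogesh, luzag → luzagesh) add -esh.
The other patterns: stems ending in -v drop the final letter and add -uv; stems ending in -n or -s change the last vowel to 'i'.
So lupig → lupigesh.

lupigesh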